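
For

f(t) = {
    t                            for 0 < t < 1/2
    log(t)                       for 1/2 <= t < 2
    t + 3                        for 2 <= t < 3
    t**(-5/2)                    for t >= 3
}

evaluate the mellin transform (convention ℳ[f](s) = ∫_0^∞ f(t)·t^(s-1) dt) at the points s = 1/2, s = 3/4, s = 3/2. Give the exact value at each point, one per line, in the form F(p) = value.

split f at 1/2, 2, 3: ℳ[f](s) collects 4 kernel integrals
piece [0, 1/2): integrate t against the kernel
piece [1/2, 2): integrate log(t) against the kernel
for t in [2, 3): the term is ∫ (t + 3)·t^(s-1)
the [3, ∞) slice contributes ∫ t**(-5/2)·t^(s-1) dt

F(1/2) = sqrt(2)*(-330 + sqrt(2) + 108*log(2) + 144*sqrt(6))/36
F(3/4) = 2**(1/4)*(-436*sqrt(2) + 2*2**(3/4)*3**(1/4) + 65 + log(2**(42 + 84*sqrt(2))) + 180*6**(3/4))/63
F(3/2) = sqrt(2)*(-1139 + 30*sqrt(2) + 270*log(2) + 864*sqrt(6))/180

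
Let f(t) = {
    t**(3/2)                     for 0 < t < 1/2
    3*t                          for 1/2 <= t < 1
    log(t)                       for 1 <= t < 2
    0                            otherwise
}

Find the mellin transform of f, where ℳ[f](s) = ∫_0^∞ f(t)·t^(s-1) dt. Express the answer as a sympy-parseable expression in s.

(-2*2**(2*s)*(s + 1)*(2*s + 3) + 6*2**s*s**2*(2*s + 3) + 2*2**s*(s + 1)*(2*s + 3) + 4**s*s*(s + 1)*(2*s + 3)*log(4) + sqrt(2)*s**2*(s + 1) - 3*s**2*(2*s + 3))/(2*2**s*s**2*(s + 1)*(2*s + 3))
  Re(s) > -3/2

integrate the 3 segments split at 1/2, 1, then add the results
between 0 and 1/2 the integrand is t**(3/2)·t^(s-1)
on [1/2, 1) integrate f = 3*t against the kernel
segment 1 to 2 holds log(t); add its integral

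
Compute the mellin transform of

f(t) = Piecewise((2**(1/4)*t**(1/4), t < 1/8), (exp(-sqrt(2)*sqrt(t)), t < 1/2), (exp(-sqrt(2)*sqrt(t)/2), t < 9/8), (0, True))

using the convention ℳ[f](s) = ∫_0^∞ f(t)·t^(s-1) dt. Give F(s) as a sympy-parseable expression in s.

2**(1 - 3*s)*(16**s*(4*s + 1)*uppergamma(2*s, 1/2) - 16**s*(4*s + 1)*uppergamma(2*s, 3/4) + 4**s*(4*s + 1)*uppergamma(2*s, 1/2) - 4**s*(4*s + 1)*uppergamma(2*s, 1) + sqrt(2))/(4*s + 1)
  Re(s) > -1/4

back out the common scale on t: t**(1/4) on [0, 1/4); exp(-sqrt(t)) on [1/4, 1); exp(-sqrt(t)/2) on [1, 9/4)
undo the power substitution: sqrt(t) on [0, 1/2); exp(-t) on [1/2, 1); exp(-t/2) on [1, 3/2)
slice at 1/8, 1/2, transform all 3 pieces, and sum them
∫ over [0, 1/8) of 2**(1/4)*t**(1/4)·t^(s-1) joins the sum
segment [1/8, 1/2) carries exp(-sqrt(2)*sqrt(t)); integrate it
segment 1/2 to 9/8 holds exp(-sqrt(2)*sqrt(t)/2); add its integral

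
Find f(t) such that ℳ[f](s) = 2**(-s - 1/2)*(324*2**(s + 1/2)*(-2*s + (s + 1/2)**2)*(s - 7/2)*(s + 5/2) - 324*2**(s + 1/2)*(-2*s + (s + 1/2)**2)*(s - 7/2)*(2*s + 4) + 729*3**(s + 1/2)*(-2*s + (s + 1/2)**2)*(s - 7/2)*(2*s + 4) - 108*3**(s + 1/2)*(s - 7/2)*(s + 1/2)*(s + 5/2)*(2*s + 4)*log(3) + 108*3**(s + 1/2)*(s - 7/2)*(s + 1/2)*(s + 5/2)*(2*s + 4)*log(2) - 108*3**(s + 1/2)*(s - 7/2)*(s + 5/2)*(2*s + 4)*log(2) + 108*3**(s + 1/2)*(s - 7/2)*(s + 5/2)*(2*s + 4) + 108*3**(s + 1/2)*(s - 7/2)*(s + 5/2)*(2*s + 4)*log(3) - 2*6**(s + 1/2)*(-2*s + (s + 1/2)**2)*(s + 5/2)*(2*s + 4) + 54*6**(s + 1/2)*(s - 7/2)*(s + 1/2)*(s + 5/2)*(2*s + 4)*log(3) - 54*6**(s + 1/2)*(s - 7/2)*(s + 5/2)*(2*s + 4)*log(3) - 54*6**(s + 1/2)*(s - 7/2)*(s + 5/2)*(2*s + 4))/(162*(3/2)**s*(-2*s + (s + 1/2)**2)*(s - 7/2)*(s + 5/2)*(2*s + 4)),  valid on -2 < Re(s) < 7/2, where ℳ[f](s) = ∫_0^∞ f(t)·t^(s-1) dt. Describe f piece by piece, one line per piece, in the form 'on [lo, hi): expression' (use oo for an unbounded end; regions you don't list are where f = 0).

undo the common scale on t: t**2 on [0, 1); 2*t**(5/2) on [1, 3/2); log(t)/sqrt(t) on [3/2, 3); …
remove the shared t-power first: t**(3/2) on [0, 1); 2*t**2 on [1, 3/2); log(t)/t on [3/2, 3); …
slice at 2/3, 1, 2, transform all 4 pieces, and sum them
between 0 and 2/3 the integrand is 9*t**2/4·t^(s-1)
the [2/3, 1) slice contributes ∫ 9*sqrt(6)*t**(5/2)/4·t^(s-1) dt
for t in [1, 2): the term is ∫ sqrt(6)*log(3*t/2)/(3*sqrt(t))·t^(s-1)
on [2, ∞) integrate f = 8*sqrt(6)/(81*t**(7/2)) against the kernel

on [0, 2/3): 9*t**2/4
on [2/3, 1): 9*sqrt(6)*t**(5/2)/4
on [1, 2): sqrt(6)*log(3*t/2)/(3*sqrt(t))
on [2, oo): 8*sqrt(6)/(81*t**(7/2))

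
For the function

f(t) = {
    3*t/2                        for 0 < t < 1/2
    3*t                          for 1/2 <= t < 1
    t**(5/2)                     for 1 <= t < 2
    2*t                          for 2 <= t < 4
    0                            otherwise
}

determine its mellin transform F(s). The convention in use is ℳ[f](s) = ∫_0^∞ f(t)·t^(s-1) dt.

(32*2**(2*s)*(2*s + 5) - 16*2**s*(2*s + 5) + 32*2**(s + 1/2)*(s + 1) + 16*s + 52 - 3*(2*s + 5)/2**s)/(4*(s + 1)*(2*s + 5))
  Re(s) > -1

treat the 4 regions marked off by 1/2, 1, 2 separately and sum
the [0, 1/2) slice contributes ∫ 3*t/2·t^(s-1) dt
over [1/2, 1), the kernel integral of 3*t enters the sum
segment 1 to 2 holds t**(5/2); add its integral
over [2, 4), the kernel integral of 2*t enters the sum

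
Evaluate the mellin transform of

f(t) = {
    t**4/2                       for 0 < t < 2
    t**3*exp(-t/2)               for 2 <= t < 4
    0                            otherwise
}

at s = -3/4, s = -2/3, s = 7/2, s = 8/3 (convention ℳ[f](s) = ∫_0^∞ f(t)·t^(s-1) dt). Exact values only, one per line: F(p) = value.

F(-3/4) = 4*2**(1/4)*(-uppergamma(9/4, 2) + 4/13 + uppergamma(9/4, 1))
F(-2/3) = 2**(1/3)*(-4*uppergamma(7/3, 2) + 6/5 + 4*uppergamma(7/3, 1))
F(7/2) = sqrt(2)*(-1365570*sqrt(2) + (-155925*sqrt(pi)*erfc(sqrt(2)) + 128 + 155925*sqrt(pi)*erfc(1))*exp(2) + 632910*E)*exp(-2)/15
F(8/3) = 2**(2/3)*(-32*uppergamma(17/3, 2) + 24/5 + 32*uppergamma(17/3, 1))

invert the shared t-power to get t**2/2 on [0, 2); t*exp(-t/2) on [2, 4)
invert the shared t-power to get t/2 on [0, 2); exp(-t/2) on [2, 4)
peel off the common scale on t: t on [0, 1); exp(-t) on [1, 2)
cuts at 2: linearity sums the 2 kernel integrals
[0, 2) adds the kernel integral of t**4/2
the [2, 4) slice contributes ∫ t**3*exp(-t/2)·t^(s-1) dt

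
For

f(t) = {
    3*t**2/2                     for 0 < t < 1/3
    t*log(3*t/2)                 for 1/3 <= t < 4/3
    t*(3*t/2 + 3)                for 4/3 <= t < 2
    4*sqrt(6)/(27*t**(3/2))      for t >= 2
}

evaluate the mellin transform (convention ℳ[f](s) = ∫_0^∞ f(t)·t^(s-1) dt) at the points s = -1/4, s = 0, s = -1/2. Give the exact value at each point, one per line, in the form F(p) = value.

F(-1/4) = 2*3**(1/4)*(-436*sqrt(2) + 2*2**(3/4)*3**(1/4) + 65 + log(2**(42 + 84*sqrt(2))) + 180*6**(3/4))/189
F(0) = 4*sqrt(3)/81 + 5*log(2)/3 + 11/4
F(-1/2) = sqrt(3)*(-330 + sqrt(2) + 108*log(2) + 144*sqrt(6))/54

strip the shared t-power: 3*t/2 on [0, 1/3); log(3*t/2) on [1/3, 4/3); 3*t/2 + 3 on [4/3, 2); …
remove the common scale on t first: t on [0, 1/2); log(t) on [1/2, 2); t + 3 on [2, 3); …
decompose at 1/3, 4/3, 2; ℳ[f](s) sums the 4 pieces' integrals
∫ 3*t**2/2·t^(s-1) over [0, 1/3)
the [1/3, 4/3) slice contributes ∫ t*log(3*t/2)·t^(s-1) dt
[4/3, 2) adds the kernel integral of t*(3*t/2 + 3)
the [2, ∞) slice contributes ∫ 4*sqrt(6)/(27*t**(3/2))·t^(s-1) dt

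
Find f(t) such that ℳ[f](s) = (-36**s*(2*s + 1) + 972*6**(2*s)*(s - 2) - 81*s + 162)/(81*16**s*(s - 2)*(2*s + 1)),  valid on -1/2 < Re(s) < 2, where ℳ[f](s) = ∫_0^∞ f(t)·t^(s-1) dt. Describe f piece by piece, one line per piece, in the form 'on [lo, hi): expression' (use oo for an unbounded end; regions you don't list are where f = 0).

on [0, 1/16): 2*sqrt(t)
on [1/16, 9/4): 4*sqrt(t)
on [9/4, oo): 1/(16*t**2)

undo the power substitution: 2*t on [0, 1/4); 4*t on [1/4, 3/2); 1/(16*t**4) on [3/2, ∞)
back out the common scale on t: t on [0, 1/2); 2*t on [1/2, 3); t**(-4) on [3, ∞)
split f at 1/16, 9/4: ℳ[f](s) collects 3 kernel integrals
piece [0, 1/16): integrate 2*sqrt(t) against the kernel
on [1/16, 9/4): add ∫ 4*sqrt(t)·t^(s-1) dt
on [9/4, ∞) integrate f = 1/(16*t**2) against the kernel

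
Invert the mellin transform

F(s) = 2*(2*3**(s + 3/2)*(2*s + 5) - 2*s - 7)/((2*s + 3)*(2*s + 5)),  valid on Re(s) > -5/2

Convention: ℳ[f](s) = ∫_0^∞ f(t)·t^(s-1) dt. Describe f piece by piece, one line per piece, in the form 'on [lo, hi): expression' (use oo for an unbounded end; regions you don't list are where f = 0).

remove the shared t-power first: t**(3/2) on [0, 1); 2*sqrt(t) on [1, 3)
the 2 pieces separated at 1 each add one integral
over [0, 1), the kernel integral of t**(5/2) enters the sum
on [1, 3): add ∫ 2*t**(3/2)·t^(s-1) dt

on [0, 1): t**(5/2)
on [1, 3): 2*t**(3/2)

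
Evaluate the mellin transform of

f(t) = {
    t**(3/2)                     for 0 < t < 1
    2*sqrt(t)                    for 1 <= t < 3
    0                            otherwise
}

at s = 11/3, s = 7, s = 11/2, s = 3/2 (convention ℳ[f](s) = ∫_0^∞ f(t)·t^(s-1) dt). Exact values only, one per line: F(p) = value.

F(11/3) = -222/775 + 972*3**(1/6)/25
F(7) = -38/255 + 2916*sqrt(3)/5
F(11/2) = 5099/21
F(3/2) = 25/3

breakpoints 1: one integral from each of the 2 segments
[0, 1) adds the kernel integral of t**(3/2)
segment 1 to 3 holds 2*sqrt(t); add its integral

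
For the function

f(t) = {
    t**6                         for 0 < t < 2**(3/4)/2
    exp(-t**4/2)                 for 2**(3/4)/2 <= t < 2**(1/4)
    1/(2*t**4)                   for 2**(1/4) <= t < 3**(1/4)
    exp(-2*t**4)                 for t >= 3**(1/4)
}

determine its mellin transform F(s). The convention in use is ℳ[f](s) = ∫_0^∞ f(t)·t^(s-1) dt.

the power substitution comes off first: t**3 on [0, sqrt(2)/2); exp(-t**2/2) on [sqrt(2)/2, sqrt(2)); 1/(2*t**2) on [sqrt(2), sqrt(3)); …
the power substitution comes off first: t**(3/2) on [0, 1/2); exp(-t/2) on [1/2, 2); 1/(2*t) on [2, 3); …
cuts at 2**(3/4)/2, 2**(1/4), 3**(1/4): linearity sums the 4 kernel integrals
on [0, 2**(3/4)/2) integrate f = t**6 against the kernel
segment 2**(3/4)/2 to 2**(1/4) holds exp(-t**4/2); add its integral
over [2**(1/4), 3**(1/4)), the kernel integral of 1/(2*t**4) enters the sum
on [3**(1/4), ∞) integrate f = exp(-2*t**4) against the kernel

(sqrt(2)*3**(3/4)/6)**s*(3*24**(s/4)*(s - 4)*(s + 6)*uppergamma(s/4, 1/4) + 3*6**(s/4)*(s - 4)*(s + 6)*uppergamma(s/4, 6) + 3*sqrt(2)*6**(s/4)*(s - 4) + 2*6**(s/2)*(s + 6) - 3*(2**(3/4)*3**(1/4))**s*(s - 4)*(s + 6)*uppergamma(s/4, 1) - 3*(2**(3/4)*3**(1/4))**s*(s + 6))/(12*(s - 4)*(s + 6))
  Re(s) > -6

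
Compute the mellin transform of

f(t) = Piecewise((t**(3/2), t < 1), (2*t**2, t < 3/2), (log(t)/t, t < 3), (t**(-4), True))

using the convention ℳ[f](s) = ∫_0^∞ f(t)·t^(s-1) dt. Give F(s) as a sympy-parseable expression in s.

treat the 4 regions marked off by 1, 3/2, 3 separately and sum
on [0, 1): add ∫ t**(3/2)·t^(s-1) dt
on [1, 3/2): add ∫ 2*t**2·t^(s-1) dt
segment [3/2, 3) carries log(t)/t; integrate it
∫ over [3, ∞) of t**(-4)·t^(s-1) joins the sum

(324*2**s*(s - 4)*(s + 2)*(s**2 - 2*s + 1) - 324*2**s*(s - 4)*(2*s + 3)*(s**2 - 2*s + 1) - 108*3**s*s*(s - 4)*(s + 2)*(2*s + 3)*log(3) + 108*3**s*s*(s - 4)*(s + 2)*(2*s + 3)*log(2) - 108*3**s*(s - 4)*(s + 2)*(2*s + 3)*log(2) + 108*3**s*(s - 4)*(s + 2)*(2*s + 3) + 108*3**s*(s - 4)*(s + 2)*(2*s + 3)*log(3) + 729*3**s*(s - 4)*(2*s + 3)*(s**2 - 2*s + 1) + 54*6**s*s*(s - 4)*(s + 2)*(2*s + 3)*log(3) - 54*6**s*(s - 4)*(s + 2)*(2*s + 3)*log(3) - 54*6**s*(s - 4)*(s + 2)*(2*s + 3) - 2*6**s*(s + 2)*(2*s + 3)*(s**2 - 2*s + 1))/(162*2**s*(s - 4)*(s + 2)*(2*s + 3)*(s**2 - 2*s + 1))
  -3/2 < Re(s) < 4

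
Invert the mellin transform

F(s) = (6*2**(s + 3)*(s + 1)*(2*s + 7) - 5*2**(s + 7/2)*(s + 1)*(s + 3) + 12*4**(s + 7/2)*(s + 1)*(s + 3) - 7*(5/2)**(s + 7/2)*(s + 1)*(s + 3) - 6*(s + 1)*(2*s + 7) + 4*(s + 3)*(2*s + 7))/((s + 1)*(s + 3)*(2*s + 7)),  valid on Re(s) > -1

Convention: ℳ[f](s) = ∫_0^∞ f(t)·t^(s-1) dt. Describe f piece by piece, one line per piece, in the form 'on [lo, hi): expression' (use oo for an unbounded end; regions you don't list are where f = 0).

treat the 4 regions marked off by 1, 2, 5/2 separately and sum
∫ 4*t·t^(s-1) over [0, 1)
between 1 and 2 the integrand is 6*t**3·t^(s-1)
[2, 5/2) adds the kernel integral of 5*t**(7/2)/2
for t in [5/2, 4): the term is ∫ 6*t**(7/2)·t^(s-1)

on [0, 1): 4*t
on [1, 2): 6*t**3
on [2, 5/2): 5*t**(7/2)/2
on [5/2, 4): 6*t**(7/2)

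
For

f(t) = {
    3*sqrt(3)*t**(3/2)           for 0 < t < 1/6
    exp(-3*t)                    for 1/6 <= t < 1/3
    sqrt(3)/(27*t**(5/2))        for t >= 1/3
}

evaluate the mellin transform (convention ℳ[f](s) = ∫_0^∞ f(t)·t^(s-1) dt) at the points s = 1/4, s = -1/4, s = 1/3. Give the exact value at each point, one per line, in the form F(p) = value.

peel off the common scale on t: t**(3/2) on [0, 1/2); exp(-t) on [1/2, 1); t**(-5/2) on [1, ∞)
f breaks at 1/6, 1/3 into 3 integrals to sum
[0, 1/6) adds the kernel integral of 3*sqrt(3)*t**(3/2)
on [1/6, 1/3): add ∫ exp(-3*t)·t^(s-1) dt
∫ sqrt(3)/(27*t**(5/2))·t^(s-1) over [1/3, ∞)

F(1/4) = 3**(3/4)*(-63*uppergamma(1/4, 1) + 9*2**(1/4) + 28 + 63*uppergamma(1/4, 1/2))/189
F(-1/4) = 3**(1/4)*(-uppergamma(-1/4, 1) + 2**(3/4)/5 + 4/11 + uppergamma(-1/4, 1/2))
F(1/3) = 3**(2/3)*(-286*uppergamma(1/3, 1) + 39*2**(1/6) + 132 + 286*uppergamma(1/3, 1/2))/858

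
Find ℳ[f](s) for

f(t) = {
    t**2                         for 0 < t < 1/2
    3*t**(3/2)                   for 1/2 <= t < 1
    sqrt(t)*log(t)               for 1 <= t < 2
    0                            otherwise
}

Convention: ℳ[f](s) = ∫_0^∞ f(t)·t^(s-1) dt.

remove the shared t-power first: t**(3/2) on [0, 1/2); 3*t on [1/2, 1); log(t) on [1, 2)
the 3 pieces separated at 1/2, 1 each add one integral
over [0, 1/2), the kernel integral of t**2 enters the sum
segment 1/2 to 1 holds 3*t**(3/2); add its integral
piece [1, 2): integrate sqrt(t)*log(t) against the kernel

2**(-s - 5/2)*(2**(s + 7/2)*(2*s + 1)**2*(3*s + 6) + 2**(s + 9/2)*(s + 2)*(2*s + 3) - 2**(2*s + 5)*(s + 2)*(2*s + 3) + 16*4**s*(s + 2)*(2*s + 1)*(2*s + 3)*log(2) + (-12*s - 24)*(2*s + 1)**2 + sqrt(2)*(2*s + 1)**2*(2*s + 3))/((s + 2)*(2*s + 1)**2*(2*s + 3))
  Re(s) > -2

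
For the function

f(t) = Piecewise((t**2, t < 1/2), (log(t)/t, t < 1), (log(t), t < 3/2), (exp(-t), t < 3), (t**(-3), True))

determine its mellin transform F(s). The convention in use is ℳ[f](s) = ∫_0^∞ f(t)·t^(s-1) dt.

linearity at 1/2, 1, 3/2, 3 turns ℳ[f](s) into 5 summed integrals
over [0, 1/2), the kernel integral of t**2 enters the sum
[1/2, 1) adds the kernel integral of log(t)/t
[1, 3/2) adds the kernel integral of log(t)
∫ exp(-t)·t^(s-1) over [3/2, 3)
[3, ∞) adds the kernel integral of t**(-3)

(108*2**s*s**2*(s - 3)*(s + 2)*(s**2 - 2*s + 1)*uppergamma(s, 3/2) - 108*2**s*s**2*(s - 3)*(s + 2)*(s**2 - 2*s + 1)*uppergamma(s, 3) - 108*2**s*s**2*(s - 3)*(s + 2) + 108*2**s*(s - 3)*(s + 2)*(s**2 - 2*s + 1) - 108*3**s*s*(s - 3)*(s + 2)*(s**2 - 2*s + 1)*log(2) + 108*3**s*s*(s - 3)*(s + 2)*(s**2 - 2*s + 1)*log(3) - 108*3**s*(s - 3)*(s + 2)*(s**2 - 2*s + 1) - 4*6**s*s**2*(s + 2)*(s**2 - 2*s + 1) + 216*s**3*(s - 3)*(s + 2)*log(2) - 216*s**2*(s - 3)*(s + 2)*log(2) + 216*s**2*(s - 3)*(s + 2) + 27*s**2*(s - 3)*(s**2 - 2*s + 1))/(108*2**s*s**2*(s - 3)*(s + 2)*(s**2 - 2*s + 1))
  -2 < Re(s) < 3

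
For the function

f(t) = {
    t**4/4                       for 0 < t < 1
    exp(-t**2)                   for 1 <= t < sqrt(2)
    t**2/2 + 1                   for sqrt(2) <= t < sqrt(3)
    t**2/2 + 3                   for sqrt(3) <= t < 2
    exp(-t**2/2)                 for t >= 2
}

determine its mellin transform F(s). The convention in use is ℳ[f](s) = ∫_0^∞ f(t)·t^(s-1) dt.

the power substitution comes off first: t**2/4 on [0, 1); exp(-t) on [1, 2); t/2 + 1 on [2, 3); …
undo the common scale on t: t**2 on [0, 1/2); exp(-2*t) on [1/2, 1); t + 1 on [1, 3/2); …
split f at 1, sqrt(2), sqrt(3), 2: ℳ[f](s) collects 5 kernel integrals
the [0, 1) slice contributes ∫ t**4/4·t^(s-1) dt
segment 1 to sqrt(2) holds exp(-t**2); add its integral
for t in [sqrt(2), sqrt(3)): the term is ∫ (t**2/2 + 1)·t^(s-1)
over [sqrt(3), 2), the kernel integral of (t**2/2 + 3) enters the sum
on [2, ∞) integrate f = exp(-t**2/2) against the kernel

(2*2**(s/2)*s*(s + 2)*(s + 4)*uppergamma(s/2, 2) - 8*2**(s/2)*s*(s + 4) - 8*2**(s/2)*(s + 4) + 20*2**s*s*(s + 4) + 24*2**s*(s + 4) - 8*3**(s/2)*s*(s + 4) - 16*3**(s/2)*(s + 4) + 2*s*(s + 2)*(s + 4)*uppergamma(s/2, 1) - 2*s*(s + 2)*(s + 4)*uppergamma(s/2, 2) + s*(s + 2))/(4*s*(s + 2)*(s + 4))
  Re(s) > -4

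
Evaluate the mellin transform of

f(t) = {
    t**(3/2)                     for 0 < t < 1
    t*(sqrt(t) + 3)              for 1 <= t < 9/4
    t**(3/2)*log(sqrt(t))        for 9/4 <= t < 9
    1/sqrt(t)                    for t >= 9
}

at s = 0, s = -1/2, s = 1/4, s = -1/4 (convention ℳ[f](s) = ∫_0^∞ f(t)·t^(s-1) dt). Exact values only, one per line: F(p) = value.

F(0) = 17/12 + log(57395628*54**(1/4))
F(-1/2) = 9*log(2)/4 + 143/72 + 27*log(3)/4
F(1/4) = -452*sqrt(3)/147 - 27*sqrt(6)*log(3)/28 - 12/5 + 27*sqrt(6)*log(2)/28 + 3861*sqrt(6)/980 + 108*sqrt(3)*log(3)/7
F(-1/4) = -1844*sqrt(3)/675 - 4 + 213*sqrt(6)/50 + log(2**(9*sqrt(6)/10)*3**(-9*sqrt(6)/10 + 36*sqrt(3)/5))

reversing the shared t-power: sqrt(t) on [0, 1); sqrt(t) + 3 on [1, 9/4); sqrt(t)*log(sqrt(t)) on [9/4, 9); …
reversing the power substitution: t on [0, 1); t + 3 on [1, 3/2); t*log(t) on [3/2, 3); …
f breaks at 1, 9/4, 9 into 4 integrals to sum
for t in [0, 1): the term is ∫ t**(3/2)·t^(s-1)
for t in [1, 9/4): the term is ∫ t*(sqrt(t) + 3)·t^(s-1)
for t in [9/4, 9): the term is ∫ t**(3/2)*log(sqrt(t))·t^(s-1)
the [9, ∞) slice contributes ∫ 1/sqrt(t)·t^(s-1) dt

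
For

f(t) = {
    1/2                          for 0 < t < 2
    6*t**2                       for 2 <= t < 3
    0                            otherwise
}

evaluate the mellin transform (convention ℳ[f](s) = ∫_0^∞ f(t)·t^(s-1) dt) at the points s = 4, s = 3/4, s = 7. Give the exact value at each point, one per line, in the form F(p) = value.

split f at 2: ℳ[f](s) collects 2 kernel integrals
[0, 2) adds the kernel integral of 1/2
piece [2, 3): integrate 6*t**2 against the kernel

F(4) = 667
F(3/4) = -266*2**(3/4)/33 + 216*3**(3/4)/11
F(7) = 268586/21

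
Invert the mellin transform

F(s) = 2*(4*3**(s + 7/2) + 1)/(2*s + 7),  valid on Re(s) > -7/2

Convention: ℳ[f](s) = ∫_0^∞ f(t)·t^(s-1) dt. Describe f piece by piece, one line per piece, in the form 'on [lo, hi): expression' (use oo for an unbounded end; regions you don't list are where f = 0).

integrate the 2 segments split at 1, then add the results
∫ 5*t**(7/2)·t^(s-1) over [0, 1)
segment [1, 3) carries 4*t**(7/2); integrate it

on [0, 1): 5*t**(7/2)
on [1, 3): 4*t**(7/2)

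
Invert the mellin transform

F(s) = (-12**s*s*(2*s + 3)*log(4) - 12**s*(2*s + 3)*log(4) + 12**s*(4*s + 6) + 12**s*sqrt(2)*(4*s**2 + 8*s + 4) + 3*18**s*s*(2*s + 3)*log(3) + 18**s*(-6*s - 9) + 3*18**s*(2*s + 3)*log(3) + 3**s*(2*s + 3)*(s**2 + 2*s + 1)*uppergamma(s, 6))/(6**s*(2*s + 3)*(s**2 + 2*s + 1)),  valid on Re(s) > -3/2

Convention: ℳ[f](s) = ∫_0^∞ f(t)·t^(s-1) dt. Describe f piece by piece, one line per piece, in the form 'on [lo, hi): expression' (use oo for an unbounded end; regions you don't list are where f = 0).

on [0, 2): t**(3/2)
on [2, 3): t*log(t)
on [3, oo): exp(-2*t)

along the cuts 2, 3, ℳ[f](s) splits into 3 integrals
for t in [0, 2): the term is ∫ t**(3/2)·t^(s-1)
on [2, 3) integrate f = t*log(t) against the kernel
over [3, ∞), the kernel integral of exp(-2*t) enters the sum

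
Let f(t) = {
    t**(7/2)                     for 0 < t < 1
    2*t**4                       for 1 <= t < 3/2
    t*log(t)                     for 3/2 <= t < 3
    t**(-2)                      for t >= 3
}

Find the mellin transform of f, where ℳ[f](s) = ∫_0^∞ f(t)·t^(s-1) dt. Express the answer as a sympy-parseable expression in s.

reversing the shared t-power: t**(3/2) on [0, 1); 2*t**2 on [1, 3/2); log(t)/t on [3/2, 3); …
integrate the 4 segments split at 1, 3/2, 3, then add the results
segment 0 to 1 holds t**(7/2); add its integral
between 1 and 3/2 the integrand is 2*t**4·t^(s-1)
for t in [3/2, 3): the term is ∫ t*log(t)·t^(s-1)
on [3, ∞): add ∫ t**(-2)·t^(s-1) dt

2**(-s - 2)*(324*2**(s + 2)*(s - 2)*(s + 4)*(-2*s + (s + 2)**2 - 3) - 324*2**(s + 2)*(s - 2)*(2*s + 7)*(-2*s + (s + 2)**2 - 3) - 108*3**(s + 2)*(s - 2)*(s + 2)*(s + 4)*(2*s + 7)*log(3) + 108*3**(s + 2)*(s - 2)*(s + 2)*(s + 4)*(2*s + 7)*log(2) - 108*3**(s + 2)*(s - 2)*(s + 4)*(2*s + 7)*log(2) + 108*3**(s + 2)*(s - 2)*(s + 4)*(2*s + 7) + 108*3**(s + 2)*(s - 2)*(s + 4)*(2*s + 7)*log(3) + 729*3**(s + 2)*(s - 2)*(2*s + 7)*(-2*s + (s + 2)**2 - 3) + 54*6**(s + 2)*(s - 2)*(s + 2)*(s + 4)*(2*s + 7)*log(3) - 54*6**(s + 2)*(s - 2)*(s + 4)*(2*s + 7)*log(3) - 54*6**(s + 2)*(s - 2)*(s + 4)*(2*s + 7) - 2*6**(s + 2)*(s + 4)*(2*s + 7)*(-2*s + (s + 2)**2 - 3))/(162*(s - 2)*(s + 4)*(2*s + 7)*(-2*s + (s + 2)**2 - 3))
  -7/2 < Re(s) < 2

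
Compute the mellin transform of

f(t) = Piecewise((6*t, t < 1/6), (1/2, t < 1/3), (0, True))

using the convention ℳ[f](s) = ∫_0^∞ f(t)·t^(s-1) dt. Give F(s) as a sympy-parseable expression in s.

(2**s*(s + 1) + s - 1)/(2*6**s*s*(s + 1))
  Re(s) > -1

remove the common scale on t first: 3*t on [0, 1/3); 1/2 on [1/3, 2/3)
peel off the common scale on t: t on [0, 1); 1/2 on [1, 2)
cuts at 1/6: linearity sums the 2 kernel integrals
on [0, 1/6) integrate f = 6*t against the kernel
piece [1/6, 1/3): integrate 1/2 against the kernel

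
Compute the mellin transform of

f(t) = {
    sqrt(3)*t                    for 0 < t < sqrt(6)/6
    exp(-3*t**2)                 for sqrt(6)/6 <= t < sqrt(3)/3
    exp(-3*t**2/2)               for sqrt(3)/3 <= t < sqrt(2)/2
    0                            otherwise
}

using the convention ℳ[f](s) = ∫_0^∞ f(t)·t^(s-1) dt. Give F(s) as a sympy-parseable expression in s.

(2**(s/2)*(s + 1)*uppergamma(s/2, 1/2) - 2**(s/2)*(s + 1)*uppergamma(s/2, 1) + 2**s*(s + 1)*uppergamma(s/2, 1/2) - 4**(s/2)*(s + 1)*uppergamma(s/2, 3/4) + sqrt(2))/(2*6**(s/2)*(s + 1))
  Re(s) > -1

remove the power substitution first: sqrt(3)*sqrt(t) on [0, 1/6); exp(-3*t) on [1/6, 1/3); exp(-3*t/2) on [1/3, 1/2)
reversing the common scale on t: sqrt(6)*sqrt(t)/2 on [0, 1/3); exp(-3*t/2) on [1/3, 2/3); exp(-3*t/4) on [2/3, 1)
reversing the common scale on t: sqrt(t) on [0, 1/2); exp(-t) on [1/2, 1); exp(-t/2) on [1, 3/2)
summing 3 kernel integrals split by sqrt(6)/6, sqrt(3)/3 yields ℳ[f](s)
segment [0, sqrt(6)/6) carries sqrt(3)*t; integrate it
on [sqrt(6)/6, sqrt(3)/3): add ∫ exp(-3*t**2)·t^(s-1) dt
∫ exp(-3*t**2/2)·t^(s-1) over [sqrt(3)/3, sqrt(2)/2)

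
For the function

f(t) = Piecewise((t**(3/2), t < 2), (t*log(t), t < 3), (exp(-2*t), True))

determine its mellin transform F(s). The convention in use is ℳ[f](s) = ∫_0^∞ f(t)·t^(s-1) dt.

breakpoints 2, 3: one integral from each of the 3 segments
over [0, 2), the kernel integral of t**(3/2) enters the sum
between 2 and 3 the integrand is t*log(t)·t^(s-1)
on [3, ∞) integrate f = exp(-2*t) against the kernel

(-12**s*s*(2*s + 3)*log(4) - 12**s*(2*s + 3)*log(4) + 12**s*(4*s + 6) + 12**s*sqrt(2)*(4*s**2 + 8*s + 4) + 3*18**s*s*(2*s + 3)*log(3) + 18**s*(-6*s - 9) + 3*18**s*(2*s + 3)*log(3) + 3**s*(2*s + 3)*(s**2 + 2*s + 1)*uppergamma(s, 6))/(6**s*(2*s + 3)*(s**2 + 2*s + 1))
  Re(s) > -3/2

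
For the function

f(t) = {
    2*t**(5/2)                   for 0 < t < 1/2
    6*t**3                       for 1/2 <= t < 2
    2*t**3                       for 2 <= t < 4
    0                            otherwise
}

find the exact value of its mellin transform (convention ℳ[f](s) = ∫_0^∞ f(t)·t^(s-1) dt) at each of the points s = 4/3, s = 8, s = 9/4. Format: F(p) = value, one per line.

decompose at 1/2, 2; ℳ[f](s) sums the 3 pieces' integrals
over [0, 1/2), the kernel integral of 2*t**(5/2) enters the sum
between 1/2 and 2 the integrand is 6*t**3·t^(s-1)
piece [2, 4): integrate 2*t**3 against the kernel

F(4/3) = 3*2**(1/6)/92 + 192*2**(1/3)/13 + 24567*2**(2/3)/208
F(8) = sqrt(2)/10752 + 8598323197/11264
F(9/4) = -2**(3/4)/56 + 38933*2**(1/4)/1596 + 8192*sqrt(2)/21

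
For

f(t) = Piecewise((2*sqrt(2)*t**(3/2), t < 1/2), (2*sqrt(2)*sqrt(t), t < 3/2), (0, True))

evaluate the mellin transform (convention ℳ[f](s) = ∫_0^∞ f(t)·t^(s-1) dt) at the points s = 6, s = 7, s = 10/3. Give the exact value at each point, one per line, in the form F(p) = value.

remove the common scale on t first: t**(3/2) on [0, 1); 2*sqrt(t) on [1, 3)
breakpoints 1/2: one integral from each of the 2 segments
∫ 2*sqrt(2)*t**(3/2)·t^(s-1) over [0, 1/2)
segment [1/2, 3/2) carries 2*sqrt(2)*sqrt(t); integrate it

F(6) = -17/6240 + 729*sqrt(3)/208
F(7) = -19/16320 + 729*sqrt(3)/160
F(10/3) = 3*2**(2/3)*(-35 + 1566*3**(5/6))/5336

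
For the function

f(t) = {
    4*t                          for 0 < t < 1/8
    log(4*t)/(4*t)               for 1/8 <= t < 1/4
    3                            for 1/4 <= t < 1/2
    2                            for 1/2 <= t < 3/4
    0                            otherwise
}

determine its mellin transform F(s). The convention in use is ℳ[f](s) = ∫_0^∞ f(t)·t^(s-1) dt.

(2*2**(2*s)*(s + 1)*(s**2 - 2*s + 1) - 2*2**s*s*(s + 1) - 6*2**s*(s + 1)*(s**2 - 2*s + 1) + 4*6**s*(s + 1)*(s**2 - 2*s + 1) + 4*s**2*(s + 1)*log(2) - 4*s*(s + 1)*log(2) + 4*s*(s + 1) + s*(s**2 - 2*s + 1))/(2*2**(3*s)*s*(s + 1)*(s**2 - 2*s + 1))
  Re(s) > -1

back out the common scale on t: 2*t on [0, 1/4); log(2*t)/(2*t) on [1/4, 1/2); 3 on [1/2, 1); …
remove the common scale on t first: t on [0, 1/2); log(t)/t on [1/2, 1); 3 on [1, 2); …
breakpoints 1/8, 1/4, 1/2: one integral from each of the 4 segments
piece [0, 1/8): integrate 4*t against the kernel
over [1/8, 1/4), the kernel integral of log(4*t)/(4*t) enters the sum
the [1/4, 1/2) slice contributes ∫ 3·t^(s-1) dt
segment 1/2 to 3/4 holds 2; add its integral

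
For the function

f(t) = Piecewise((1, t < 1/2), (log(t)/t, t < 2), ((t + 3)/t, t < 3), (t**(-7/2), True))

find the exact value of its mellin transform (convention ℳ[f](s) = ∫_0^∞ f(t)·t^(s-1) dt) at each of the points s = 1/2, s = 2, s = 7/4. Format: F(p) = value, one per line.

F(1/2) = sqrt(2)*(-486*log(2) + sqrt(2) + 648)/162
F(2) = 2*sqrt(3)/27 + 5*log(2)/2 + 33/8
F(7/4) = 2**(1/4)*(-436*sqrt(2) + 2*2**(3/4)*3**(1/4) + 65 + log(2**(42 + 84*sqrt(2))) + 180*6**(3/4))/63

strip the shared t-power: t on [0, 1/2); log(t) on [1/2, 2); t + 3 on [2, 3); …
f breaks at 1/2, 2, 3 into 4 integrals to sum
between 0 and 1/2 the integrand is 1·t^(s-1)
piece [1/2, 2): integrate log(t)/t against the kernel
piece [2, 3): integrate (t + 3)/t against the kernel
piece [3, ∞): integrate t**(-7/2) against the kernel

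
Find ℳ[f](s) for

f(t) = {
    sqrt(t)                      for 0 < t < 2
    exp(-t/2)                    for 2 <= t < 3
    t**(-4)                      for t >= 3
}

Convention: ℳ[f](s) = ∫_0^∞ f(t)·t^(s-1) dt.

linearity at 2, 3 turns ℳ[f](s) into 3 summed integrals
on [0, 2): add ∫ sqrt(t)·t^(s-1) dt
segment 2 to 3 holds exp(-t/2); add its integral
the [3, ∞) slice contributes ∫ t**(-4)·t^(s-1) dt

(2**s*(s - 4)*(2*s + 1)*uppergamma(s, 1) - 2**s*(s - 4)*(2*s + 1)*uppergamma(s, 3/2) + 2*2**(s + 1/2)*(s - 4) - 3**s*(2*s + 1)/81)/((s - 4)*(2*s + 1))
  -1/2 < Re(s) < 4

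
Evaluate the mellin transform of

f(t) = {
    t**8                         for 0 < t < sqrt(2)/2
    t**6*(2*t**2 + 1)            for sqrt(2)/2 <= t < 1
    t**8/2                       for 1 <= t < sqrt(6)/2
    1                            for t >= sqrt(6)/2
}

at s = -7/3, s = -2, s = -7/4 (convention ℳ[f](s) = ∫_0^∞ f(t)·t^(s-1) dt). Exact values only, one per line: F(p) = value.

F(-7/3) = 2**(1/6)*(-5670 + 16884*2**(5/6) + 12221*3**(5/6))/62832
F(-2) = 33/32
F(-7/4) = 2**(7/8)*(-2814 + 16968*2**(1/8) + 23239*3**(1/8))/71400

undo the shared t-power: t**6 on [0, sqrt(2)/2); t**4*(2*t**2 + 1) on [sqrt(2)/2, 1); t**6/2 on [1, sqrt(6)/2); …
reversing the power substitution: t**3 on [0, 1/2); t**2*(2*t + 1) on [1/2, 1); t**3/2 on [1, 3/2); …
back out the shared t-power: t on [0, 1/2); 2*t + 1 on [1/2, 1); t/2 on [1, 3/2); …
summing 4 kernel integrals split by sqrt(2)/2, 1, sqrt(6)/2 yields ℳ[f](s)
[0, sqrt(2)/2) adds the kernel integral of t**8
segment [sqrt(2)/2, 1) carries t**6*(2*t**2 + 1); integrate it
piece [1, sqrt(6)/2): integrate t**8/2 against the kernel
for t in [sqrt(6)/2, ∞): the term is ∫ 1·t^(s-1)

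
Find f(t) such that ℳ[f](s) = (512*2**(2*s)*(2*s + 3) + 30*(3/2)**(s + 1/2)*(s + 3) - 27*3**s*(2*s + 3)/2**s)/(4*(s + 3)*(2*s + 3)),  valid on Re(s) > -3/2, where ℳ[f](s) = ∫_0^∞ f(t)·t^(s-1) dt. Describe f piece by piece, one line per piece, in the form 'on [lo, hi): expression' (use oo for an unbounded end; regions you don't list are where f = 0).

split f at 3/2: ℳ[f](s) collects 2 kernel integrals
between 0 and 3/2 the integrand is 5*t**(3/2)/2·t^(s-1)
on [3/2, 4): add ∫ 2*t**3·t^(s-1) dt

on [0, 3/2): 5*t**(3/2)/2
on [3/2, 4): 2*t**3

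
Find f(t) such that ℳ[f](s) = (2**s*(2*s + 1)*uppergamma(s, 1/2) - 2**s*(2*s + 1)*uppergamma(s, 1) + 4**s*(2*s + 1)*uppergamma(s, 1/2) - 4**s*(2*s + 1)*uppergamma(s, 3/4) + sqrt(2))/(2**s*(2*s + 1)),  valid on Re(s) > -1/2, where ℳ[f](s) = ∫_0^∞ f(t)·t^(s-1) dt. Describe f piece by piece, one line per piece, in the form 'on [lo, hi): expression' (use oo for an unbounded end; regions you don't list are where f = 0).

f breaks at 1/2, 1 into 3 integrals to sum
over [0, 1/2), the kernel integral of sqrt(t) enters the sum
segment 1/2 to 1 holds exp(-t); add its integral
on [1, 3/2) integrate f = exp(-t/2) against the kernel

on [0, 1/2): sqrt(t)
on [1/2, 1): exp(-t)
on [1, 3/2): exp(-t/2)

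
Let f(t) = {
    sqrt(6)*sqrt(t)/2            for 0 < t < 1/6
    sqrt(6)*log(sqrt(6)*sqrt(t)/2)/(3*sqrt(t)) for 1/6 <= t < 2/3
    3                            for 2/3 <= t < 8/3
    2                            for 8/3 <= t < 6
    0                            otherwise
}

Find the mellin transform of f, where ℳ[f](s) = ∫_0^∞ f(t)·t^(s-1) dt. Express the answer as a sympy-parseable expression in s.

(16**s*(2*s + 1)*(4*s**2 - 4*s + 1) - 2**(2*s + 1)*s*(2*s + 1) + 2*36**s*(2*s + 1)*(4*s**2 - 4*s + 1) - 3*4**s*(2*s + 1)*(4*s**2 - 4*s + 1) + 8*s**2*(2*s + 1)*log(2) - 4*s*(2*s + 1)*log(2) + 4*s*(2*s + 1) + s*(4*s**2 - 4*s + 1))/(6**s*s*(2*s + 1)*(4*s**2 - 4*s + 1))
  Re(s) > -1/2

reversing the common scale on t: sqrt(t) on [0, 1/4); log(sqrt(t))/sqrt(t) on [1/4, 1); 3 on [1, 4); …
the power substitution comes off first: t on [0, 1/2); log(t)/t on [1/2, 1); 3 on [1, 2); …
split f at 1/6, 2/3, 8/3: ℳ[f](s) collects 4 kernel integrals
between 0 and 1/6 the integrand is sqrt(6)*sqrt(t)/2·t^(s-1)
on [1/6, 2/3) integrate f = sqrt(6)*log(sqrt(6)*sqrt(t)/2)/(3*sqrt(t)) against the kernel
[2/3, 8/3) adds the kernel integral of 3
∫ 2·t^(s-1) over [8/3, 6)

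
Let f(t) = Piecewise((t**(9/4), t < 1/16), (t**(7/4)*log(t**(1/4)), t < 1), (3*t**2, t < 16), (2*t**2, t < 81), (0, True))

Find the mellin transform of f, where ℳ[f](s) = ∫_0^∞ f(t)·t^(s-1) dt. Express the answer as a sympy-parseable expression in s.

(32768*2**(8*s)*(4*s + 9)*(8*s - 16*(s + 2)**2 + 15) + 512*2**(4*s)*(s + 2)*(4*s + 9) - 384*2**(4*s)*(4*s + 9)*(8*s - 16*(s + 2)**2 + 15) + 1679616*6**(4*s)*(4*s + 9)*(8*s - 16*(s + 2)**2 + 15) - 16*(s + 2)**2*(4*s + 9)*log(2) - 4*(s + 2)*(4*s + 9) + 4*(s + 2)*(4*s + 9)*log(2) + (s + 2)*(8*s - 16*(s + 2)**2 + 15))/(128*2**(4*s)*(s + 2)*(4*s + 9)*(8*s - 16*(s + 2)**2 + 15))
  Re(s) > -9/4

back out the shared t-power: t**(1/4) on [0, 1/16); log(t**(1/4))/t**(1/4) on [1/16, 1); 3 on [1, 16); …
strip the power substitution: sqrt(t) on [0, 1/4); log(sqrt(t))/sqrt(t) on [1/4, 1); 3 on [1, 4); …
undo the power substitution: t on [0, 1/2); log(t)/t on [1/2, 1); 3 on [1, 2); …
integrate the 4 segments split at 1/16, 1, 16, then add the results
∫ t**(9/4)·t^(s-1) over [0, 1/16)
on [1/16, 1) integrate f = t**(7/4)*log(t**(1/4)) against the kernel
[1, 16) adds the kernel integral of 3*t**2
for t in [16, 81): the term is ∫ 2*t**2·t^(s-1)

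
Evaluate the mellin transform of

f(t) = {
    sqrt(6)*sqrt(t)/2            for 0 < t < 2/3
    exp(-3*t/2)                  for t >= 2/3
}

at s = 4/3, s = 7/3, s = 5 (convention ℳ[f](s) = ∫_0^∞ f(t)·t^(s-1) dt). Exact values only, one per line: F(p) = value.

F(4/3) = 2*18**(1/3)*(11*uppergamma(4/3, 1) + 6)/99
F(7/3) = 4*18**(1/3)*(6 + 17*uppergamma(7/3, 1))/459
F(5) = 64/2673 + 2080*exp(-1)/243

undo the common scale on t: sqrt(3)*sqrt(t) on [0, 1/3); exp(-3*t) on [1/3, ∞)
undo the common scale on t: sqrt(t) on [0, 1); exp(-t) on [1, ∞)
along the cuts 2/3, ℳ[f](s) splits into 2 integrals
on [0, 2/3): add ∫ sqrt(6)*sqrt(t)/2·t^(s-1) dt
piece [2/3, ∞): integrate exp(-3*t/2) against the kernel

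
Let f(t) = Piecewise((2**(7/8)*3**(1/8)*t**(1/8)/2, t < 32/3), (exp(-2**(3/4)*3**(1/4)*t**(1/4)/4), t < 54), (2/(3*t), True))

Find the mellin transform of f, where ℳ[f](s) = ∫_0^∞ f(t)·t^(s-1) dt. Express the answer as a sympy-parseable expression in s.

strip the common scale on t: t**(1/8) on [0, 16); exp(-t**(1/4)/2) on [16, 81); 1/t on [81, ∞)
back out the power substitution: t**(1/4) on [0, 4); exp(-sqrt(t)/2) on [4, 9); t**(-2) on [9, ∞)
invert the power substitution to get sqrt(t) on [0, 2); exp(-t/2) on [2, 3); t**(-4) on [3, ∞)
split f at 32/3, 54: ℳ[f](s) collects 3 kernel integrals
∫ 2**(7/8)*3**(1/8)*t**(1/8)/2·t^(s-1) over [0, 32/3)
∫ exp(-2**(3/4)*3**(1/4)*t**(1/4)/4)·t^(s-1) over [32/3, 54)
∫ 2/(3*t)·t^(s-1) over [54, ∞)

2**s*(324*16**s*(s - 1)*(8*s + 1)*uppergamma(4*s, 1) - 324*16**s*(s - 1)*(8*s + 1)*uppergamma(4*s, 3/2) + 648*2**(4*s + 1/2)*(s - 1) - 81**s*(8*s + 1))/(81*3**s*(s - 1)*(8*s + 1))
  -1/8 < Re(s) < 1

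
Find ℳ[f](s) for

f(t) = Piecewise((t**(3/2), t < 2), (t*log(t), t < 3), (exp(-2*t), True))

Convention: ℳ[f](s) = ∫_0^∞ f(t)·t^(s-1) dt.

slice at 2, 3, transform all 3 pieces, and sum them
the [0, 2) slice contributes ∫ t**(3/2)·t^(s-1) dt
∫ over [2, 3) of t*log(t)·t^(s-1) joins the sum
for t in [3, ∞): the term is ∫ exp(-2*t)·t^(s-1)

(-12**s*s*(2*s + 3)*log(4) - 12**s*(2*s + 3)*log(4) + 12**s*(4*s + 6) + 12**s*sqrt(2)*(4*s**2 + 8*s + 4) + 3*18**s*s*(2*s + 3)*log(3) + 18**s*(-6*s - 9) + 3*18**s*(2*s + 3)*log(3) + 3**s*(2*s + 3)*(s**2 + 2*s + 1)*uppergamma(s, 6))/(6**s*(2*s + 3)*(s**2 + 2*s + 1))
  Re(s) > -3/2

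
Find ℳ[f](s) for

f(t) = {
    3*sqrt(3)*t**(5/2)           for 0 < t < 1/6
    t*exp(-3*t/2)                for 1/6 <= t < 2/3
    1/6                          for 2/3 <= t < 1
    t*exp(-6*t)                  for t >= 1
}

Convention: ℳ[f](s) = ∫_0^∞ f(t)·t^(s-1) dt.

(4*24**s*s*(2*s + 5)*uppergamma(s + 1, 1/4) - 4*24**s*s*(2*s + 5)*uppergamma(s + 1, 1) - 24**s*(2*s + 5) + 36**s*(2*s + 5) + 6**s*s*(2*s + 5)*uppergamma(s + 1, 6) + sqrt(2)*6**s*s/2)/(6*6**(2*s)*s*(2*s + 5))
  Re(s) > -5/2

invert the shared t-power to get 3*sqrt(3)*t**(3/2) on [0, 1/6); exp(-3*t/2) on [1/6, 2/3); 1/(6*t) on [2/3, 1); …
peel off the common scale on t: t**(3/2) on [0, 1/2); exp(-t/2) on [1/2, 2); 1/(2*t) on [2, 3); …
split f at 1/6, 2/3, 1: ℳ[f](s) collects 4 kernel integrals
segment 0 to 1/6 holds 3*sqrt(3)*t**(5/2); add its integral
segment [1/6, 2/3) carries t*exp(-3*t/2); integrate it
[2/3, 1) adds the kernel integral of 1/6
∫ t*exp(-6*t)·t^(s-1) over [1, ∞)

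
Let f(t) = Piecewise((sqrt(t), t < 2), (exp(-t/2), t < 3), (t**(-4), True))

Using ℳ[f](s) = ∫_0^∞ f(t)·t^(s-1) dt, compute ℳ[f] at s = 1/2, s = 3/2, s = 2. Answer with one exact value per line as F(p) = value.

F(1/2) = -sqrt(2)*sqrt(pi)*erfc(sqrt(6)/2) + 2*sqrt(3)/567 + sqrt(2)*sqrt(pi)*erfc(1) + 2
F(3/2) = -2*sqrt(3)*exp(-3/2) - sqrt(2)*sqrt(pi)*erfc(sqrt(6)/2) + 2*sqrt(3)/135 + sqrt(2)*sqrt(pi)*erfc(1) + 2*sqrt(2)*exp(-1) + 2
F(2) = -10*exp(-3/2) + 1/18 + 8*sqrt(2)/5 + 8*exp(-1)

decompose at 2, 3; ℳ[f](s) sums the 3 pieces' integrals
for t in [0, 2): the term is ∫ sqrt(t)·t^(s-1)
[2, 3) adds the kernel integral of exp(-t/2)
∫ t**(-4)·t^(s-1) over [3, ∞)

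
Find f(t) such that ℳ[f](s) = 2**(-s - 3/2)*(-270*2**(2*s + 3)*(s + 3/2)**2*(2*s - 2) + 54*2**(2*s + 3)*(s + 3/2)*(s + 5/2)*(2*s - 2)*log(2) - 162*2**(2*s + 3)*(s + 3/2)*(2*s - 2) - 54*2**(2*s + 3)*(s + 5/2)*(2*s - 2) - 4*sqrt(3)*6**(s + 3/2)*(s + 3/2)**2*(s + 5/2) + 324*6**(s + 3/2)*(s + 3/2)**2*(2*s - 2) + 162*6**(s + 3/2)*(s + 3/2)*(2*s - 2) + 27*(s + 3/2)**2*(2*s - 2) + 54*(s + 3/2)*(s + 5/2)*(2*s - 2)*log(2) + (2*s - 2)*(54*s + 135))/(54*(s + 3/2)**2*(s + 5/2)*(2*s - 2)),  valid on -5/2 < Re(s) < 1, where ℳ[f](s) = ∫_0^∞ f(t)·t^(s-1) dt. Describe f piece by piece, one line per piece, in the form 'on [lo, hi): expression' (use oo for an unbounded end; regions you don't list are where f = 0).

on [0, 1/2): t**(5/2)
on [1/2, 2): t**(3/2)*log(t)
on [2, 3): t**(3/2)*(t + 3)
on [3, oo): 1/t

remove the shared t-power first: t**(3/2) on [0, 1/2); sqrt(t)*log(t) on [1/2, 2); sqrt(t)*(t + 3) on [2, 3); …
back out the shared t-power: t on [0, 1/2); log(t) on [1/2, 2); t + 3 on [2, 3); …
cuts at 1/2, 2, 3: linearity sums the 4 kernel integrals
[0, 1/2) adds the kernel integral of t**(5/2)
for t in [1/2, 2): the term is ∫ t**(3/2)*log(t)·t^(s-1)
on [2, 3): add ∫ t**(3/2)*(t + 3)·t^(s-1) dt
between 3 and ∞ the integrand is 1/t·t^(s-1)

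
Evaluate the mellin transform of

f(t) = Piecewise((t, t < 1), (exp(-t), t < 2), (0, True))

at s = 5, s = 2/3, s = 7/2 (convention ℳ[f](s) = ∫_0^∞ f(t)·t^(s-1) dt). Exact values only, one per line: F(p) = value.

slice at 1, transform all 2 pieces, and sum them
∫ over [0, 1) of t·t^(s-1) joins the sum
segment 1 to 2 holds exp(-t); add its integral

F(5) = -168*exp(-2) + 1/6 + 65*exp(-1)
F(2/3) = -uppergamma(2/3, 2) + uppergamma(2/3, 1) + 3/5
F(7/2) = (-918*sqrt(2) + (-135*sqrt(pi)*erfc(sqrt(2)) + 16 + 135*sqrt(pi)*erfc(1))*exp(2) + 522*E)*exp(-2)/72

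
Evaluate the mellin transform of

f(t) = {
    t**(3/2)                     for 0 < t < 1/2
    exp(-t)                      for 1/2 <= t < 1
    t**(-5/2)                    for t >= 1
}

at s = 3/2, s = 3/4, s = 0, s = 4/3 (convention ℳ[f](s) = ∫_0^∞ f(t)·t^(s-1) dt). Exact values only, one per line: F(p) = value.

integrate the 3 segments split at 1/2, 1, then add the results
segment [0, 1/2) carries t**(3/2); integrate it
∫ exp(-t)·t^(s-1) over [1/2, 1)
[1, ∞) adds the kernel integral of t**(-5/2)

F(3/2) = -exp(-1) - sqrt(pi)*erfc(1)/2 + sqrt(pi)*erfc(sqrt(2)/2)/2 + sqrt(2)*exp(-1/2)/2 + 25/24
F(3/4) = -uppergamma(3/4, 1) + 2**(3/4)/18 + 4/7 + uppergamma(3/4, 1/2)
F(0) = Ei(-1) + sqrt(2)/6 + 2/5 - Ei(-1/2)
F(4/3) = -uppergamma(4/3, 1) + 3*2**(1/6)/68 + uppergamma(4/3, 1/2) + 6/7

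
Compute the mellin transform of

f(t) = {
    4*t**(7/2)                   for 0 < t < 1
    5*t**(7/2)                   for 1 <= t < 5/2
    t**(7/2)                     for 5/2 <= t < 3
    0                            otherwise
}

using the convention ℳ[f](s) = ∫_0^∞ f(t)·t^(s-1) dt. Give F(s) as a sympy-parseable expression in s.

2*(3**(s + 7/2) + 4*(5/2)**(s + 7/2) - 1)/(2*s + 7)
  Re(s) > -7/2

summing 3 kernel integrals split by 1, 5/2 yields ℳ[f](s)
on [0, 1): add ∫ 4*t**(7/2)·t^(s-1) dt
segment [1, 5/2) carries 5*t**(7/2); integrate it
[5/2, 3) adds the kernel integral of t**(7/2)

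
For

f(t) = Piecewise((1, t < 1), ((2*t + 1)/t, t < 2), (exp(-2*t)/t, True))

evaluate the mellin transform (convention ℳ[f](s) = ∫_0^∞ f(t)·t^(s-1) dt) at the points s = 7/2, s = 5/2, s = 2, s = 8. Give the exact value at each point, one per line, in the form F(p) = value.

reversing the shared t-power: t on [0, 1); 2*t + 1 on [1, 2); exp(-2*t) on [2, ∞)
integrate the 3 segments split at 1, 2, then add the results
segment [0, 1) carries 1; integrate it
segment 1 to 2 holds (2*t + 1)/t; add its integral
over [2, ∞), the kernel integral of exp(-2*t)/t enters the sum

F(7/2) = (sqrt(2)*(105*sqrt(pi)*exp(4)*erfc(2) + 1540)/1120 + (-768 + 6912*sqrt(2))*exp(4)/1120)*exp(-4)
F(5/2) = -16/15 + sqrt(2)*sqrt(pi)*erfc(2)/8 + sqrt(2)*exp(-4)/2 + 68*sqrt(2)/15
F(2) = exp(-4)/2 + 9/2
F(8) = 2185*exp(-4)/8 + 4593/56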